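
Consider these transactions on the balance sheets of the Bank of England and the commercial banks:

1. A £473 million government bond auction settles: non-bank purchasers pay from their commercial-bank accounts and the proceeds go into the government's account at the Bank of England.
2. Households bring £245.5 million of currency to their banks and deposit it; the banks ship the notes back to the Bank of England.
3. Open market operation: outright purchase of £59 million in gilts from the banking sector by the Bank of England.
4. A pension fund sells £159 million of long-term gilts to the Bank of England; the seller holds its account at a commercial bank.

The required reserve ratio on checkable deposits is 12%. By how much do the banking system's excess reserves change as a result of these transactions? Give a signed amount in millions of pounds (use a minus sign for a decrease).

-£1.28 million

Government account inflow £473 million: reserves −£473M, deposits −£473M.
Currency deposit £245.5 million: reserves +£245.5M, deposits +£245.5M.
OMO purchase (from banks) £59 million: reserves +£59M, deposits 0.
Asset purchase (from non-banks) £159 million: reserves +£159M, deposits +£159M.
Totals: Δreserves = −£9.5M, Δdeposits = −£68.5M.
Δrequired reserves = 12% × −£68.5M = −£8.22M.
Δexcess reserves = Δreserves − Δrequired = −£9.5M − (−£8.22M) = -£1.28 million.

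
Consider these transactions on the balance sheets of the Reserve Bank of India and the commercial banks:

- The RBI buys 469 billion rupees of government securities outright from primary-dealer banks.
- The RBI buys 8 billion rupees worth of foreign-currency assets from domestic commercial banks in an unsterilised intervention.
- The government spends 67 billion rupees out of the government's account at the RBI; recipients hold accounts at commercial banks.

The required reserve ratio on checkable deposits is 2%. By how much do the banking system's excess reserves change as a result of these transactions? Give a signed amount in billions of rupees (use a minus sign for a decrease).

+542.66 billion

OMO purchase (from banks) 469 billion rupees: reserves +469B, deposits 0.
FX purchase 8 billion rupees: reserves +8B, deposits 0.
Government spending 67 billion rupees: reserves +67B, deposits +67B.
Totals: Δreserves = +544B, Δdeposits = +67B.
Δrequired reserves = 2% × +67B = +1.34B.
Δexcess reserves = Δreserves − Δrequired = +544B − (+1.34B) = +542.66 billion.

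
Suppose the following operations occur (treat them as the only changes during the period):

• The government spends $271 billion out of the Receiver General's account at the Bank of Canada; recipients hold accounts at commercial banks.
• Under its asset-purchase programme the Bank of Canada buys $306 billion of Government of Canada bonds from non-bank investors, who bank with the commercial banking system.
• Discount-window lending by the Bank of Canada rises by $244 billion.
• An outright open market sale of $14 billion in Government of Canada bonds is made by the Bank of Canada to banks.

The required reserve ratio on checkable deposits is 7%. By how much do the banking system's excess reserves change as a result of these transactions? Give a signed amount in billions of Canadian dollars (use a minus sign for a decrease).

Government spending $271 billion: reserves +$271B, deposits +$271B.
Asset purchase (from non-banks) $306 billion: reserves +$306B, deposits +$306B.
Discount-window loan $244 billion: reserves +$244B, deposits 0.
OMO sale (to banks) $14 billion: reserves −$14B, deposits 0.
Totals: Δreserves = +$807B, Δdeposits = +$577B.
Δrequired reserves = 7% × +$577B = +$40.39B.
Δexcess reserves = Δreserves − Δrequired = +$807B − (+$40.39B) = +$766.61 billion.

+$766.61 billion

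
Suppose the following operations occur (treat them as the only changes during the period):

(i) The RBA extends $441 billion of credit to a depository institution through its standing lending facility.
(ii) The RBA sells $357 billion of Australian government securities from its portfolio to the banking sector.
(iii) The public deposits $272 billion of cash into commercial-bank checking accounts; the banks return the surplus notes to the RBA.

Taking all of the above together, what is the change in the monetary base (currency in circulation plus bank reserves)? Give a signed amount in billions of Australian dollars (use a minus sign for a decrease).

+$84 billion

RBA balance sheet:
  Assets:      Securities −$357B, Loans to banks +$441B
  Liabilities: Bank reserves +$356B, Currency in circulation −$272B
Monetary base = currency + reserves: −$272B + (+$356B) = +$84 billion.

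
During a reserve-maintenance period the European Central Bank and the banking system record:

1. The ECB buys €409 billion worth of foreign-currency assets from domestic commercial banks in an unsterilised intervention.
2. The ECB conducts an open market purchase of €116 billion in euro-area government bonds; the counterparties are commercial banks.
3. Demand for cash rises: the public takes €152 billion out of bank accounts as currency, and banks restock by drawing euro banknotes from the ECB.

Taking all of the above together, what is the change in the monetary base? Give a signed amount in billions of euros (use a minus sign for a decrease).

FX purchase €409 billion: ECB balance sheet expands → +€409B.
OMO purchase (from banks) €116 billion: ECB balance sheet expands → +€116B.
Currency withdrawal €152 billion: just a shift between currency and reserves — both are base money → 0.
Net: 409 + 116 + 0 = +€525 billion.

+€525 billion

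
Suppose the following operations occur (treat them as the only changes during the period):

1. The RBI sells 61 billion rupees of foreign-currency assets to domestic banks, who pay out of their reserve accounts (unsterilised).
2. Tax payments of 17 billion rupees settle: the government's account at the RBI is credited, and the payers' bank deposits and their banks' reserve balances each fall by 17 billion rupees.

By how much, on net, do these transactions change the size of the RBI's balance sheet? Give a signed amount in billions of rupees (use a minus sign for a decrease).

-61 billion

RBI balance sheet:
  Assets:      Foreign assets −61B
  Liabilities: Bank reserves −78B, Government deposits +17B
Commercial banking system:
  Assets:      Reserves at CB −78B, Foreign assets +61B
  Liabilities: Checkable deposits −17B
Change in total RBI assets = -61 billion.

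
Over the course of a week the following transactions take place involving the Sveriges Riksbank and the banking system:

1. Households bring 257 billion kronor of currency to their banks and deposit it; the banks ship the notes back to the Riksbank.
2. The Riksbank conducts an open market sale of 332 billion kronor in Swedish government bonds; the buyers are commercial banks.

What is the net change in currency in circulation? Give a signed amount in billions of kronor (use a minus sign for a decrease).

-257 billion

Riksbank balance sheet:
  Assets:      Securities −332B
  Liabilities: Bank reserves −75B, Currency in circulation −257B
So the change in currency in circulation is -257 billion.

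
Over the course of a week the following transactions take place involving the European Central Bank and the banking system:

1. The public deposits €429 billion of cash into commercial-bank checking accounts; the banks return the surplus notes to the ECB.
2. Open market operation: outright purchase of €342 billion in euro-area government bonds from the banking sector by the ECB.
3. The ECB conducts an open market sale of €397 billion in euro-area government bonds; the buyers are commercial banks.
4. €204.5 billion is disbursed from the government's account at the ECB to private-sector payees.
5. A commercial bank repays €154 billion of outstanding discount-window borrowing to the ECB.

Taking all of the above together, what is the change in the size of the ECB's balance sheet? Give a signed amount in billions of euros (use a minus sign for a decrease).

-€209 billion

ECB balance sheet:
  Assets:      Securities −€55B, Loans to banks −€154B
  Liabilities: Bank reserves +€424.5B, Currency in circulation −€429B, Government deposits −€204.5B
Change in total ECB assets = -€209 billion.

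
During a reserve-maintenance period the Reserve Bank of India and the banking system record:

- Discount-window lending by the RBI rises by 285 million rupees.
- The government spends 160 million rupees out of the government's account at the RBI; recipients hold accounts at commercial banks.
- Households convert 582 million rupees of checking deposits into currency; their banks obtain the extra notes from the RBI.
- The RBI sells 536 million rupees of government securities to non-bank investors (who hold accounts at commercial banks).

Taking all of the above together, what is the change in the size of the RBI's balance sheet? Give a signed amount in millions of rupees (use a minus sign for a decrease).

RBI balance sheet:
  Assets:      Securities −536M, Loans to banks +285M
  Liabilities: Bank reserves −673M, Currency in circulation +582M, Government deposits −160M
Commercial banking system:
  Assets:      Reserves at CB −673M
  Liabilities: Checkable deposits −958M, Borrowings from CB +285M
Change in total RBI assets = -251 million.

-251 million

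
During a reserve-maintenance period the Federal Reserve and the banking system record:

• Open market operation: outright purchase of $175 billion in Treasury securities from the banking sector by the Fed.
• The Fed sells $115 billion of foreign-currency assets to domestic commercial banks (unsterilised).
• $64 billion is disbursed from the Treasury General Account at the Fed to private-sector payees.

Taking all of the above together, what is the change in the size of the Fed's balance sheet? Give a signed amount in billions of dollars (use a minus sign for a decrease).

Fed balance sheet:
  Assets:      Securities +$175B, Foreign assets −$115B
  Liabilities: Bank reserves +$124B, Government deposits −$64B
Change in total Fed assets = +$60 billion.

+$60 billion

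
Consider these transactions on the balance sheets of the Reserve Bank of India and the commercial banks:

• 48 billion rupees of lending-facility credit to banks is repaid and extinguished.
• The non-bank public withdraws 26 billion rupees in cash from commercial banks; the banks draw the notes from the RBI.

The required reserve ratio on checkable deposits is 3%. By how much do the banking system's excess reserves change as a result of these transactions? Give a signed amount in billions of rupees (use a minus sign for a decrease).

Discount-window repayment 48 billion rupees: reserves −48B, deposits 0.
Currency withdrawal 26 billion rupees: reserves −26B, deposits −26B.
Totals: Δreserves = −74B, Δdeposits = −26B.
Δrequired reserves = 3% × −26B = −0.78B.
Δexcess reserves = Δreserves − Δrequired = −74B − (−0.78B) = -73.22 billion.

-73.22 billion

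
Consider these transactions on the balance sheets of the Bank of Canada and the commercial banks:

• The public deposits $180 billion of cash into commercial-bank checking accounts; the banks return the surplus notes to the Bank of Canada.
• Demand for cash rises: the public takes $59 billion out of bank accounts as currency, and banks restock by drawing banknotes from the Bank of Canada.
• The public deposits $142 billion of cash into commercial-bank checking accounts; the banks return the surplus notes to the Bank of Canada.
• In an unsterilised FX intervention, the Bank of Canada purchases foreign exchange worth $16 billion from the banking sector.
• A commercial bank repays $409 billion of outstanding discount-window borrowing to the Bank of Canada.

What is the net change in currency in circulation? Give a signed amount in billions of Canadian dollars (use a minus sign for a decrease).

Bank of Canada balance sheet:
  Assets:      Loans to banks −$409B, Foreign assets +$16B
  Liabilities: Bank reserves −$130B, Currency in circulation −$263B
So the change in currency in circulation is -$263 billion.

-$263 billion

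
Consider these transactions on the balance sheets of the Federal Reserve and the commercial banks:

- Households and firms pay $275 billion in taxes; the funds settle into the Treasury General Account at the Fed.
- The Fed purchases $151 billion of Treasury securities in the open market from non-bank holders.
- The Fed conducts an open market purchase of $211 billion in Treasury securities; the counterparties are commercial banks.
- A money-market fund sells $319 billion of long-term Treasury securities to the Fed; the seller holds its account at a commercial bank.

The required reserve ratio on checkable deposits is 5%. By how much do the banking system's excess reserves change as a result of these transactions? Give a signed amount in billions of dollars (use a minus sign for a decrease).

Government account inflow $275 billion: reserves −$275B, deposits −$275B.
Asset purchase (from non-banks) $151 billion: reserves +$151B, deposits +$151B.
OMO purchase (from banks) $211 billion: reserves +$211B, deposits 0.
Asset purchase (from non-banks) $319 billion: reserves +$319B, deposits +$319B.
Totals: Δreserves = +$406B, Δdeposits = +$195B.
Δrequired reserves = 5% × +$195B = +$9.75B.
Δexcess reserves = Δreserves − Δrequired = +$406B − (+$9.75B) = +$396.25 billion.

+$396.25 billion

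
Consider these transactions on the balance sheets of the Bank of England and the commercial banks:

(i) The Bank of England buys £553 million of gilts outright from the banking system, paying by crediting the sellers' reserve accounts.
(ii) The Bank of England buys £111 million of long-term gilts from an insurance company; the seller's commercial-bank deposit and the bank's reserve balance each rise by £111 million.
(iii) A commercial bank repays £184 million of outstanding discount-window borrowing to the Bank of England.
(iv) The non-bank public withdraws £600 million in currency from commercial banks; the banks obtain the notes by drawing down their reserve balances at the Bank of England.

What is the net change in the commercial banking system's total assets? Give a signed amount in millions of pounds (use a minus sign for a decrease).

-£673 million

Bank of England balance sheet:
  Assets:      Securities +£664M, Loans to banks −£184M
  Liabilities: Bank reserves −£120M, Currency in circulation +£600M
Commercial banking system:
  Assets:      Reserves at CB −£120M, Securities −£553M
  Liabilities: Checkable deposits −£489M, Borrowings from CB −£184M
Change in total bank assets = -£673 million.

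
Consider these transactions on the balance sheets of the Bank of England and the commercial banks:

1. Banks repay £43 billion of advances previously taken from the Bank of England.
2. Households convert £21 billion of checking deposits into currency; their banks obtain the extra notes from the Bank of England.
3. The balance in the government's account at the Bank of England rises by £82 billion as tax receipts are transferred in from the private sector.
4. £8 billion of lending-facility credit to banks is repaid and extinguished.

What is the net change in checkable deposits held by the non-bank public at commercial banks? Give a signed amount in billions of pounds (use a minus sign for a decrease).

-£103 billion

Discount-window repayment £43 billion: the counterparty is a bank, so public deposits are unchanged → 0.
Currency withdrawal £21 billion: non-bank counterparties' bank balances fall → −£21B.
Government account inflow £82 billion: non-bank counterparties' bank balances fall → −£82B.
Discount-window repayment £8 billion: the counterparty is a bank, so public deposits are unchanged → 0.
Net: 0 − 21 − 82 + 0 = -£103 billion.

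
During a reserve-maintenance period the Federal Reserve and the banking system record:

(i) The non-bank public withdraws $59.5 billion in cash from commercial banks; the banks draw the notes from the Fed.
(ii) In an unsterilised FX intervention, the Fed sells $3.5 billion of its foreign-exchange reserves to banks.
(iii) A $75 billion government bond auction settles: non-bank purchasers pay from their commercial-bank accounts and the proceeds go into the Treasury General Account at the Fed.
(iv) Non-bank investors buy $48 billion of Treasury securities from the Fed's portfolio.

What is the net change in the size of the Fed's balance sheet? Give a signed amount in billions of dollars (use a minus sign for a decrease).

-$51.5 billion

Fed balance sheet:
  Assets:      Securities −$48B, Foreign assets −$3.5B
  Liabilities: Bank reserves −$186B, Currency in circulation +$59.5B, Government deposits +$75B
Commercial banking system:
  Assets:      Reserves at CB −$186B, Foreign assets +$3.5B
  Liabilities: Checkable deposits −$182.5B
Change in total Fed assets = -$51.5 billion.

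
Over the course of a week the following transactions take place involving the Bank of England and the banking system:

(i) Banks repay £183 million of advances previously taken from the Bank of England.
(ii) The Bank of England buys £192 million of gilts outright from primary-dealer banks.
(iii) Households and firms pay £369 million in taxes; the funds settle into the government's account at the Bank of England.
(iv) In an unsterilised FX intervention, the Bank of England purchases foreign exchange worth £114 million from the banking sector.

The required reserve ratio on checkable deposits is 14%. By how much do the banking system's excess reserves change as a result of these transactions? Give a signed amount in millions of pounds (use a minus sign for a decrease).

-£194.34 million

Discount-window repayment £183 million: reserves −£183M, deposits 0.
OMO purchase (from banks) £192 million: reserves +£192M, deposits 0.
Government account inflow £369 million: reserves −£369M, deposits −£369M.
FX purchase £114 million: reserves +£114M, deposits 0.
Totals: Δreserves = −£246M, Δdeposits = −£369M.
Δrequired reserves = 14% × −£369M = −£51.66M.
Δexcess reserves = Δreserves − Δrequired = −£246M − (−£51.66M) = -£194.34 million.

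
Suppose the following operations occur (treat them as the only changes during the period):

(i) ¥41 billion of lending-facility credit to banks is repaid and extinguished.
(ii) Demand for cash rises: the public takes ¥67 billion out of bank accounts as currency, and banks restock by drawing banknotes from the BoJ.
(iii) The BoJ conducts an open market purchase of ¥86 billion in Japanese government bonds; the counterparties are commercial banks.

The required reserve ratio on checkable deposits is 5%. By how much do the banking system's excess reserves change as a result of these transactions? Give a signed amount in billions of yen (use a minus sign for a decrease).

-¥18.65 billion

Discount-window repayment ¥41 billion: reserves −¥41B, deposits 0.
Currency withdrawal ¥67 billion: reserves −¥67B, deposits −¥67B.
OMO purchase (from banks) ¥86 billion: reserves +¥86B, deposits 0.
Totals: Δreserves = −¥22B, Δdeposits = −¥67B.
Δrequired reserves = 5% × −¥67B = −¥3.35B.
Δexcess reserves = Δreserves − Δrequired = −¥22B − (−¥3.35B) = -¥18.65 billion.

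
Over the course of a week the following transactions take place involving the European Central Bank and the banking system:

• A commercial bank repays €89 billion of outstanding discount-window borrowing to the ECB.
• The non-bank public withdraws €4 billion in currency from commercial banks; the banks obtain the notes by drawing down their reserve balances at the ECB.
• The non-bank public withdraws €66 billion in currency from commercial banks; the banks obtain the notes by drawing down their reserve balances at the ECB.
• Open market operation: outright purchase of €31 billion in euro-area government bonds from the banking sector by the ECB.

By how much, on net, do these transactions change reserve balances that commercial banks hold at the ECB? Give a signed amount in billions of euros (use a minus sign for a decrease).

ECB balance sheet:
  Assets:      Securities +€31B, Loans to banks −€89B
  Liabilities: Bank reserves −€128B, Currency in circulation +€70B
So the change in reserve balances that commercial banks hold at the ECB is -€128 billion.

-€128 billion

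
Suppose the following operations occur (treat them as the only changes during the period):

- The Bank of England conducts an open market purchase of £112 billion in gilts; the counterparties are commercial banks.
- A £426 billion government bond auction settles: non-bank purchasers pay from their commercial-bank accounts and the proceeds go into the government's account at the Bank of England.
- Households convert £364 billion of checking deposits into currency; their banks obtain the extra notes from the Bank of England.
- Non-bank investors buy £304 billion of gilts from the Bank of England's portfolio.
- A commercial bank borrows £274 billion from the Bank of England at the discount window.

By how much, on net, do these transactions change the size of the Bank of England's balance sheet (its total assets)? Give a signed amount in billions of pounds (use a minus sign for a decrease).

Bank of England balance sheet:
  Assets:      Securities −£192B, Loans to banks +£274B
  Liabilities: Bank reserves −£708B, Currency in circulation +£364B, Government deposits +£426B
Commercial banking system:
  Assets:      Reserves at CB −£708B, Securities −£112B
  Liabilities: Checkable deposits −£1094B, Borrowings from CB +£274B
Change in total Bank of England assets = +£82 billion.

+£82 billion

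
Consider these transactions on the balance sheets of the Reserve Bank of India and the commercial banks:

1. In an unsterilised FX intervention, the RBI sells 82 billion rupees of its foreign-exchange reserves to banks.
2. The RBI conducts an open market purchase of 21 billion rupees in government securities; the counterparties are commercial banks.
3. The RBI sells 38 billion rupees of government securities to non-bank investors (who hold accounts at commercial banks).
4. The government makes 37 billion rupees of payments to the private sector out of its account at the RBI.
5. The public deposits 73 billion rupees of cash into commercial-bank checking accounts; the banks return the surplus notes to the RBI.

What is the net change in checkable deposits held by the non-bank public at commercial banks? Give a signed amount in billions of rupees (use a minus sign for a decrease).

+72 billion

FX sale 82 billion rupees: the counterparty is a bank, so public deposits are unchanged → 0.
OMO purchase (from banks) 21 billion rupees: the counterparty is a bank, so public deposits are unchanged → 0.
Asset sale (to non-banks) 38 billion rupees: non-bank counterparties' bank balances fall → −38B.
Government spending 37 billion rupees: non-bank counterparties' bank balances rise → +37B.
Currency deposit 73 billion rupees: non-bank counterparties' bank balances rise → +73B.
Net: 0 + 0 − 38 + 37 + 73 = +72 billion.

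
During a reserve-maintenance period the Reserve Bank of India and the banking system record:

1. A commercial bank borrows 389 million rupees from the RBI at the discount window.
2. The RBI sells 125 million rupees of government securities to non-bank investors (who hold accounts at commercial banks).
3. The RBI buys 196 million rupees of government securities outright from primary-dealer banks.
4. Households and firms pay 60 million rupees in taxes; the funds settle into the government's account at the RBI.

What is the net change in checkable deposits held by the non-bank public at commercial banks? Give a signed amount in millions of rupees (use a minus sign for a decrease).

-185 million

Discount-window loan 389 million rupees: the counterparty is a bank, so public deposits are unchanged → 0.
Asset sale (to non-banks) 125 million rupees: non-bank counterparties' bank balances fall → −125M.
OMO purchase (from banks) 196 million rupees: the counterparty is a bank, so public deposits are unchanged → 0.
Government account inflow 60 million rupees: non-bank counterparties' bank balances fall → −60M.
Net: 0 − 125 + 0 − 60 = -185 million.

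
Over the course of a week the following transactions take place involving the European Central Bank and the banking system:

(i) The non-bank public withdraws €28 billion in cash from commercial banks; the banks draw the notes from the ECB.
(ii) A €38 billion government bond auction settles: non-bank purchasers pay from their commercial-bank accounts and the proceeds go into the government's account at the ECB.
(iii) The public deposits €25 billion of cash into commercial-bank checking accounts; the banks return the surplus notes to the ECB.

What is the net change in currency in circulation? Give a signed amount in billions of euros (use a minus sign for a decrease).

+€3 billion

ECB balance sheet:
  Assets:      no change
  Liabilities: Bank reserves −€41B, Currency in circulation +€3B, Government deposits +€38B
Commercial banking system:
  Assets:      Reserves at CB −€41B
  Liabilities: Checkable deposits −€41B
So the change in currency in circulation is +€3 billion.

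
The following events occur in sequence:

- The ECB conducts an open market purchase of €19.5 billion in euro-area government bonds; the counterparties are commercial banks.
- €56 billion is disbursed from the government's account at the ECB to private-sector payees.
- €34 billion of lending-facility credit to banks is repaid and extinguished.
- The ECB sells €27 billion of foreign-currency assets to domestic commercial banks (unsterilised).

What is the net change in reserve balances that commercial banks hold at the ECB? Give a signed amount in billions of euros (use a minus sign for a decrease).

ECB balance sheet:
  Assets:      Securities +€19.5B, Loans to banks −€34B, Foreign assets −€27B
  Liabilities: Bank reserves +€14.5B, Government deposits −€56B
So the change in reserve balances that commercial banks hold at the ECB is +€14.5 billion.

+€14.5 billion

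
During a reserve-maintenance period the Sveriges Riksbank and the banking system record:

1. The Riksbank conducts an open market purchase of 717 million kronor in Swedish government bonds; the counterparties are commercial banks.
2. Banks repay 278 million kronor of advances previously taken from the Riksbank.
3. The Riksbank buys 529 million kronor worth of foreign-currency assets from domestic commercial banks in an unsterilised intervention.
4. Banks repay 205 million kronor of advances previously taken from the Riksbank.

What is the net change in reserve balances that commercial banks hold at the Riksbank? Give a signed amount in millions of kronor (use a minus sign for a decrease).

OMO purchase (from banks) 717 million kronor: the Riksbank pays by crediting reserve accounts → +717M.
Discount-window repayment 278 million kronor: repayment is debited from reserves → −278M.
FX purchase 529 million kronor: the Riksbank pays by crediting reserve accounts → +529M.
Discount-window repayment 205 million kronor: repayment is debited from reserves → −205M.
Net: 717 − 278 + 529 − 205 = +763 million.

+763 million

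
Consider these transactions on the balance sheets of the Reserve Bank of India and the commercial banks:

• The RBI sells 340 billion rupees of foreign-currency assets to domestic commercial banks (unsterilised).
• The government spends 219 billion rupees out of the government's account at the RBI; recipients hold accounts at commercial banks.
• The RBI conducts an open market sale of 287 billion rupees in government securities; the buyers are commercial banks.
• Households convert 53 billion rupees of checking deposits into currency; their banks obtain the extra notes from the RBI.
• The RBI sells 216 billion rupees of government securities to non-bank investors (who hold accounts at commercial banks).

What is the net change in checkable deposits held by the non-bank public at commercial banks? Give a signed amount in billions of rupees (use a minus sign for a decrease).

-50 billion

RBI balance sheet:
  Assets:      Securities −503B, Foreign assets −340B
  Liabilities: Bank reserves −677B, Currency in circulation +53B, Government deposits −219B
Commercial banking system:
  Assets:      Reserves at CB −677B, Securities +287B, Foreign assets +340B
  Liabilities: Checkable deposits −50B
So the change in checkable deposits held by the non-bank public at commercial banks is -50 billion.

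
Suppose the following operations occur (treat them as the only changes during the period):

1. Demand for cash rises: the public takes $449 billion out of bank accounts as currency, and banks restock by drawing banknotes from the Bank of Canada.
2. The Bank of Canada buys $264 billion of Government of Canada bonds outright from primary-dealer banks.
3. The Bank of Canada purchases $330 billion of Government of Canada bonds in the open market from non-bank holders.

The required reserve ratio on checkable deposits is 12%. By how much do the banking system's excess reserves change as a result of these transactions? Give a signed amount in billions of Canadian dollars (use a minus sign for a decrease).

+$159.28 billion

Currency withdrawal $449 billion: reserves −$449B, deposits −$449B.
OMO purchase (from banks) $264 billion: reserves +$264B, deposits 0.
Asset purchase (from non-banks) $330 billion: reserves +$330B, deposits +$330B.
Totals: Δreserves = +$145B, Δdeposits = −$119B.
Δrequired reserves = 12% × −$119B = −$14.28B.
Δexcess reserves = Δreserves − Δrequired = +$145B − (−$14.28B) = +$159.28 billion.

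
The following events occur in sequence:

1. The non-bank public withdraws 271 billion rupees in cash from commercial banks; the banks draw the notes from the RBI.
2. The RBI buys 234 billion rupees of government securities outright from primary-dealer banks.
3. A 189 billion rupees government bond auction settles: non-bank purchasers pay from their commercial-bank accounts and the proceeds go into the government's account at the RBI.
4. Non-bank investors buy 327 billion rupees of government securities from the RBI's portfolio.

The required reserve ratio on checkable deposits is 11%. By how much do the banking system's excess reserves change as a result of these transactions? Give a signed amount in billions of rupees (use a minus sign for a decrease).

Currency withdrawal 271 billion rupees: reserves −271B, deposits −271B.
OMO purchase (from banks) 234 billion rupees: reserves +234B, deposits 0.
Government account inflow 189 billion rupees: reserves −189B, deposits −189B.
Asset sale (to non-banks) 327 billion rupees: reserves −327B, deposits −327B.
Totals: Δreserves = −553B, Δdeposits = −787B.
Δrequired reserves = 11% × −787B = −86.57B.
Δexcess reserves = Δreserves − Δrequired = −553B − (−86.57B) = -466.43 billion.

-466.43 billion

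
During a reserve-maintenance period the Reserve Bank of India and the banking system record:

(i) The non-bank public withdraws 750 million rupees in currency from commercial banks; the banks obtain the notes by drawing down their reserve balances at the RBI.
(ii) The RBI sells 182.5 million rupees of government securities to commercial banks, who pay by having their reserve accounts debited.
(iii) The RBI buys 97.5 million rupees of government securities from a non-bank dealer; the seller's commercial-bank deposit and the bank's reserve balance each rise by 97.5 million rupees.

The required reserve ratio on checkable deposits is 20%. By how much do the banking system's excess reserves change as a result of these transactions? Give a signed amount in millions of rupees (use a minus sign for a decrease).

-704.5 million

Currency withdrawal 750 million rupees: reserves −750M, deposits −750M.
OMO sale (to banks) 182.5 million rupees: reserves −182.5M, deposits 0.
Asset purchase (from non-banks) 97.5 million rupees: reserves +97.5M, deposits +97.5M.
Totals: Δreserves = −835M, Δdeposits = −652.5M.
Δrequired reserves = 20% × −652.5M = −130.5M.
Δexcess reserves = Δreserves − Δrequired = −835M − (−130.5M) = -704.5 million.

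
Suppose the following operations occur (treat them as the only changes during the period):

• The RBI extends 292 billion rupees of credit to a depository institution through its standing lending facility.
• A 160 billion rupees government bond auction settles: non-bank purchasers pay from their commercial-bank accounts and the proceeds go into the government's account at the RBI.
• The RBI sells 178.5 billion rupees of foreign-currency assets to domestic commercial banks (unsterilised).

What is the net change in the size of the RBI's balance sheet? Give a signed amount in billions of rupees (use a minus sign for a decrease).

Discount-window loan 292 billion rupees: an RBI asset is acquired → +292B.
Government account inflow 160 billion rupees: only the composition of liabilities changes → 0.
FX sale 178.5 billion rupees: an RBI asset is shed → −178.5B.
Net: 292 + 0 − 178.5 = +113.5 billion.

+113.5 billion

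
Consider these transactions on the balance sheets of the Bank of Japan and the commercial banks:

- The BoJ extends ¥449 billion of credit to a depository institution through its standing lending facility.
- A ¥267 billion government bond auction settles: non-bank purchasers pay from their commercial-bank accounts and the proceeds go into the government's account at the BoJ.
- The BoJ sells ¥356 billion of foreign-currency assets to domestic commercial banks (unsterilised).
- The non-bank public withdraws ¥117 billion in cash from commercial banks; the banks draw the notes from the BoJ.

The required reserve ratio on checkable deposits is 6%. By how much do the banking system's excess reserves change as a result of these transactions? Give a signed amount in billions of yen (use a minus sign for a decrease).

Discount-window loan ¥449 billion: reserves +¥449B, deposits 0.
Government account inflow ¥267 billion: reserves −¥267B, deposits −¥267B.
FX sale ¥356 billion: reserves −¥356B, deposits 0.
Currency withdrawal ¥117 billion: reserves −¥117B, deposits −¥117B.
Totals: Δreserves = −¥291B, Δdeposits = −¥384B.
Δrequired reserves = 6% × −¥384B = −¥23.04B.
Δexcess reserves = Δreserves − Δrequired = −¥291B − (−¥23.04B) = -¥267.96 billion.

-¥267.96 billion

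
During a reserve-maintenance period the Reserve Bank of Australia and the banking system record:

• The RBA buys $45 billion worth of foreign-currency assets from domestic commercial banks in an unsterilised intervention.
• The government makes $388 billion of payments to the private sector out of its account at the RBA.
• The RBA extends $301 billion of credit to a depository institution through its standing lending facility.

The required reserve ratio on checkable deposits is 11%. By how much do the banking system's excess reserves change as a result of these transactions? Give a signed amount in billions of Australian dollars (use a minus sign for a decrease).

+$691.32 billion

FX purchase $45 billion: reserves +$45B, deposits 0.
Government spending $388 billion: reserves +$388B, deposits +$388B.
Discount-window loan $301 billion: reserves +$301B, deposits 0.
Totals: Δreserves = +$734B, Δdeposits = +$388B.
Δrequired reserves = 11% × +$388B = +$42.68B.
Δexcess reserves = Δreserves − Δrequired = +$734B − (+$42.68B) = +$691.32 billion.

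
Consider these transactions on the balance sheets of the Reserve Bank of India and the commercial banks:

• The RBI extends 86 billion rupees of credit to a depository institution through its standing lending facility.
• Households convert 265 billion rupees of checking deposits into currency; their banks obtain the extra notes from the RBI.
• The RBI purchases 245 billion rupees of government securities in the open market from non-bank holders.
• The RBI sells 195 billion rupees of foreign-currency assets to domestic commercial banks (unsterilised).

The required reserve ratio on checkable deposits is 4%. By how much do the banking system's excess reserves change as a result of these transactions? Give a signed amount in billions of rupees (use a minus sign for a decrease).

-128.2 billion

Discount-window loan 86 billion rupees: reserves +86B, deposits 0.
Currency withdrawal 265 billion rupees: reserves −265B, deposits −265B.
Asset purchase (from non-banks) 245 billion rupees: reserves +245B, deposits +245B.
FX sale 195 billion rupees: reserves −195B, deposits 0.
Totals: Δreserves = −129B, Δdeposits = −20B.
Δrequired reserves = 4% × −20B = −0.8B.
Δexcess reserves = Δreserves − Δrequired = −129B − (−0.8B) = -128.2 billion.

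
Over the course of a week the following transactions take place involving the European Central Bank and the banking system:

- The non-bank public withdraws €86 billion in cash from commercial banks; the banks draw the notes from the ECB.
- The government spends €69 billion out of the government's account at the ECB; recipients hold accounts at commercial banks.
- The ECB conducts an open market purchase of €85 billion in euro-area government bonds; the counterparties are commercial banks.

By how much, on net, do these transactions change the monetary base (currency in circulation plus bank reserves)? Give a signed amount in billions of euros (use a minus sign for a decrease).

ECB balance sheet:
  Assets:      Securities +€85B
  Liabilities: Bank reserves +€68B, Currency in circulation +€86B, Government deposits −€69B
Monetary base = currency + reserves: +€86B + (+€68B) = +€154 billion.

+€154 billion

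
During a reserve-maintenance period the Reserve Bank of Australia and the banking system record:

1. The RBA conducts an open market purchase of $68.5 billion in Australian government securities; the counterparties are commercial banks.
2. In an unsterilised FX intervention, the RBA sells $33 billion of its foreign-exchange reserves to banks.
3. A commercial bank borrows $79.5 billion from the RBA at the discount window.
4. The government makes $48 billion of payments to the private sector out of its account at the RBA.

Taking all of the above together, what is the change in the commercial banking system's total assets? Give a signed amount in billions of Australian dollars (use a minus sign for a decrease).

+$127.5 billion

OMO purchase (from banks) $68.5 billion: just an asset swap on bank balance sheets → 0.
FX sale $33 billion: just an asset swap on bank balance sheets → 0.
Discount-window loan $79.5 billion: bank balance sheets expand → +$79.5B.
Government spending $48 billion: bank balance sheets expand → +$48B.
Net: 0 + 0 + 79.5 + 48 = +$127.5 billion.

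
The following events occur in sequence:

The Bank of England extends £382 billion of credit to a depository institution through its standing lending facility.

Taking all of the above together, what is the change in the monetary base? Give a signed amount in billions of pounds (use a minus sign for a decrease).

+£382 billion

Discount-window loan £382 billion: Bank of England balance sheet expands → +£382B.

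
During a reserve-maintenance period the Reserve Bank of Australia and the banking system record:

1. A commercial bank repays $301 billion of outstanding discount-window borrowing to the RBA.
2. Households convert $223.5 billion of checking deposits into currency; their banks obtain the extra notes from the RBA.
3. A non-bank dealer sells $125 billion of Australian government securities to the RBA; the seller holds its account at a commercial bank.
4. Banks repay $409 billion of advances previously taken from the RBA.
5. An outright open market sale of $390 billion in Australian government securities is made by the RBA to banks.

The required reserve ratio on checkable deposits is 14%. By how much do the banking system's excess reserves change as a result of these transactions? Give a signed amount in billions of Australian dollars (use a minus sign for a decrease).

Discount-window repayment $301 billion: reserves −$301B, deposits 0.
Currency withdrawal $223.5 billion: reserves −$223.5B, deposits −$223.5B.
Asset purchase (from non-banks) $125 billion: reserves +$125B, deposits +$125B.
Discount-window repayment $409 billion: reserves −$409B, deposits 0.
OMO sale (to banks) $390 billion: reserves −$390B, deposits 0.
Totals: Δreserves = −$1198.5B, Δdeposits = −$98.5B.
Δrequired reserves = 14% × −$98.5B = −$13.79B.
Δexcess reserves = Δreserves − Δrequired = −$1198.5B − (−$13.79B) = -$1184.71 billion.

-$1184.71 billion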